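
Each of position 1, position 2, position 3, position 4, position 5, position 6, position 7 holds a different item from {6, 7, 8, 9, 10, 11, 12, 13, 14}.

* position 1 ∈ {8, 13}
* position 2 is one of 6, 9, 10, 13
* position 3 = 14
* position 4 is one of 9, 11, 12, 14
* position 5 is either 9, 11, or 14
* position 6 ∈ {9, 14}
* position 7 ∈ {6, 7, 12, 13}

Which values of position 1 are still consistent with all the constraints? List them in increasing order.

position 3 has just one choice, so position 3 = 14. Strike 14 from position 4, position 5, position 6.
That leaves position 6 = 9. Remove 9 from position 2, position 4, position 5.
position 5 must be 11 (only option left). Eliminate 11 elsewhere: position 4.
position 4 must be 12 (only option left). Remove 12 from position 7.
No further eliminations apply; position 1 can still be any of 8, 13.

8, 13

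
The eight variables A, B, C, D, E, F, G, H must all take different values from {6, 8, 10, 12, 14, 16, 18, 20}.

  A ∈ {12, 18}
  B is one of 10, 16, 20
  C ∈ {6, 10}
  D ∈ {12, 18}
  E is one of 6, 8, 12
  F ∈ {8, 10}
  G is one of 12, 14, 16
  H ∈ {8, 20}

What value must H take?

20

Among the 8 variables, 14 fits only G (and all 8 values in {6, 8, 10, 12, 14, 16, 18, 20} must be used), so G = 14.
The 7 still-open variables together cover exactly {6, 8, 10, 12, 16, 18, 20} — 7 values for 7 variables — and 16 appears only in B's list, so B = 16.
The 6 still-open variables draw from only 6 values {6, 8, 10, 12, 18, 20}, so each is used; only H can be 20, hence H = 20.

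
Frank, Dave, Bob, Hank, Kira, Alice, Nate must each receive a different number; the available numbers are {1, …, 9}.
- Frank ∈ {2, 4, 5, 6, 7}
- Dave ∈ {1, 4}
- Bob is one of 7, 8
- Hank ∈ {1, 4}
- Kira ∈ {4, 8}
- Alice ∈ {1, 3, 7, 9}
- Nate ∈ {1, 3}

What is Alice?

9

The 2 variables Dave and Hank are confined to {1, 4}, which locks those values in; drop them from Frank, Kira, Alice, Nate.
Kira's domain is down to {8}, so Kira = 8. Strike 8 from Bob.
That leaves Nate = 3. Remove 3 from Alice.
Bob has just one choice, so Bob = 7. Remove 7 from Frank, Alice.
So Alice = 9.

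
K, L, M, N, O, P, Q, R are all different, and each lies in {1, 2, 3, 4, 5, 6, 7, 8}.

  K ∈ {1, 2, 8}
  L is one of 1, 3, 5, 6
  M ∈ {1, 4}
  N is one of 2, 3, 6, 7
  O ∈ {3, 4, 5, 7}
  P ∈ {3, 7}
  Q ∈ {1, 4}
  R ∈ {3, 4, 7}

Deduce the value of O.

5

Among the 8 variables, 8 fits only K (and all 8 values in {1, 2, 3, 4, 5, 6, 7, 8} must be used), so K = 8.
The 7 still-open variables draw from only 7 values {1, 2, 3, 4, 5, 6, 7}, so each is used; only N can be 2, hence N = 2.
The 6 still-open variables draw from only 6 values {1, 3, 4, 5, 6, 7}, so each is used; only L can be 6, hence L = 6.
The 5 still-open variables together cover exactly {1, 3, 4, 5, 7} — 5 values for 5 variables — and 5 appears only in O's list, so O = 5.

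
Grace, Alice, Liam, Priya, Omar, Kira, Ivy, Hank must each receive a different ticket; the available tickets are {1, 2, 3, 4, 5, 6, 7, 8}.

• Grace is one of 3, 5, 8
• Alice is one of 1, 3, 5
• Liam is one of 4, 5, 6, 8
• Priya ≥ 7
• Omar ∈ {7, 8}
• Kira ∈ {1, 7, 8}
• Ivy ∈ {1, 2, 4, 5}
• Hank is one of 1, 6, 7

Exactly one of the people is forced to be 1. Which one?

Kira

The 8 variables together cover exactly {1, 2, 3, 4, 5, 6, 7, 8} — 8 values for 8 variables — and 2 appears only in Ivy's list, so Ivy = 2.
The 7 still-open variables draw from only 7 values {1, 3, 4, 5, 6, 7, 8}, so each is used; only Liam can be 4, hence Liam = 4.
Among the 6 still-open variables, 6 fits only Hank (and all 6 values in {1, 3, 5, 6, 7, 8} must be used), so Hank = 6.
Priya and Omar between them cover only {7, 8} — a naked pair. Remove those values from Grace, Kira.
So 1 goes to Kira.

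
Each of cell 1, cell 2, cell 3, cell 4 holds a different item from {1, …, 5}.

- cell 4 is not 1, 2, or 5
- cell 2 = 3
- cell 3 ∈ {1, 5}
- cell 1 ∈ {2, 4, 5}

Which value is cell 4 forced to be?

cell 2 has just one choice, so cell 2 = 3. Eliminate 3 elsewhere: cell 4.
So cell 4 = 4.

4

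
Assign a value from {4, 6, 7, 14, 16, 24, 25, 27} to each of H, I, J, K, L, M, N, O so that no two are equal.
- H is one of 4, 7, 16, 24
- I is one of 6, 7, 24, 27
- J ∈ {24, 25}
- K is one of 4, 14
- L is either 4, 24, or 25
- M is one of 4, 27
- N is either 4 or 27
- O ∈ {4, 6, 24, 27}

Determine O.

6

The 8 variables draw from only 8 values {4, 6, 7, 14, 16, 24, 25, 27}, so each is used; only K can be 14, hence K = 14.
The 7 still-open variables draw from only 7 values {4, 6, 7, 16, 24, 25, 27}, so each is used; only H can be 16, hence H = 16.
The 6 still-open variables together cover exactly {4, 6, 7, 24, 25, 27} — 6 values for 6 variables — and 7 appears only in I's list, so I = 7.
The 5 still-open variables draw from only 5 values {4, 6, 24, 25, 27}, so each is used; only O can be 6, hence O = 6.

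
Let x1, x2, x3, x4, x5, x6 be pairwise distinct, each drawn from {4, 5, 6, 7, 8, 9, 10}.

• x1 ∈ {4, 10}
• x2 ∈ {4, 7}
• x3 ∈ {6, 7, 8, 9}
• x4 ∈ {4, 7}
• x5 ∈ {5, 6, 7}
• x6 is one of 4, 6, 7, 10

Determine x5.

x2 and x4 share exactly the 2 values {4, 7}; by pigeonhole those values go to them, so strike 4, 7 from x1, x3, x5, x6.
x1 has just one choice, so x1 = 10. Eliminate 10 elsewhere: x6.
x6's domain is down to {6}, so x6 = 6. Strike 6 from x3, x5.
So x5 = 5.

5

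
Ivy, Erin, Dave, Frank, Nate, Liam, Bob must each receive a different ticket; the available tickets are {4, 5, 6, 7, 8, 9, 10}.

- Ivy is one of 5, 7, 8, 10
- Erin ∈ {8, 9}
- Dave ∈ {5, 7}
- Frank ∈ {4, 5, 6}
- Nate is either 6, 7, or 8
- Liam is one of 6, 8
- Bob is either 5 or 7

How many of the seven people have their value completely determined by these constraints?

Among the 7 variables, 4 fits only Frank (and all 7 values in {4, 5, 6, 7, 8, 9, 10} must be used), so Frank = 4.
The 6 still-open variables together cover exactly {5, 6, 7, 8, 9, 10} — 6 values for 6 variables — and 9 appears only in Erin's list, so Erin = 9.
The 5 still-open variables together cover exactly {5, 6, 7, 8, 10} — 5 values for 5 variables — and 10 appears only in Ivy's list, so Ivy = 10.
Dave and Bob between them cover only {5, 7} — a naked pair. Remove those values from Nate.
Determined: Ivy=10, Erin=9, Frank=4. The other people each still have more than one consistent value. That makes 3.

3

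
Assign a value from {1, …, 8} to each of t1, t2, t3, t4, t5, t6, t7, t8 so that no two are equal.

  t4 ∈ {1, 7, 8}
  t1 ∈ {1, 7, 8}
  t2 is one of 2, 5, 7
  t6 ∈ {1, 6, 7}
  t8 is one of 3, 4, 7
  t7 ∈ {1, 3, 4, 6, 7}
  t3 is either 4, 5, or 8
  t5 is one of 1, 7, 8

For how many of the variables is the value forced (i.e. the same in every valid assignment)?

3

The 8 variables draw from only 8 values {1, 2, 3, 4, 5, 6, 7, 8}, so each is used; only t2 can be 2, hence t2 = 2.
The 7 still-open variables together cover exactly {1, 3, 4, 5, 6, 7, 8} — 7 values for 7 variables — and 5 appears only in t3's list, so t3 = 5.
t1, t4, t5 share exactly the 3 values {1, 7, 8}; by pigeonhole those values go to them, so strike 1, 7, 8 from t6, t7, t8.
That leaves t6 = 6. Eliminate 6 elsewhere: t7.
Determined: t2=2, t3=5, t6=6. The other variables each still have more than one consistent value. That makes 3.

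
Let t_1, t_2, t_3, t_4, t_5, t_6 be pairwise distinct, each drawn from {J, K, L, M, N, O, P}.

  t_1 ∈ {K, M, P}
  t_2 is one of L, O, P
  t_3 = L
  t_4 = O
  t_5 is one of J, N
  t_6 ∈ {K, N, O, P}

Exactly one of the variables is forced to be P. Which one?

t_2

t_3's domain is down to {L}, so t_3 = L. So t_2 can't be L.
t_4 must be O (only option left). Strike O from t_2, t_6.
So P goes to t_2.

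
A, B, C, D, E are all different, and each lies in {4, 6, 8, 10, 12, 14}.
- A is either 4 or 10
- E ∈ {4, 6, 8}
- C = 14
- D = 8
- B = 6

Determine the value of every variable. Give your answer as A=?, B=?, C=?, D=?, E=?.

B must be 6 (only option left). Strike 6 from E.
That leaves C = 14.
D must be 8 (only option left). Eliminate 8 elsewhere: E.
E's domain is down to {4}, so E = 4. So A can't be 4.
That leaves A = 10.

A=10, B=6, C=14, D=8, E=4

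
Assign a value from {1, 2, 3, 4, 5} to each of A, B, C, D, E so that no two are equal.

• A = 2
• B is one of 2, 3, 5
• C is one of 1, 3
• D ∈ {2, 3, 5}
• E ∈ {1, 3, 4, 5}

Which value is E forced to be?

4

A's domain is down to {2}, so A = 2. Remove 2 from B, D.
Among the 4 still-open variables, 4 fits only E (and all 4 values in {1, 3, 4, 5} must be used), so E = 4.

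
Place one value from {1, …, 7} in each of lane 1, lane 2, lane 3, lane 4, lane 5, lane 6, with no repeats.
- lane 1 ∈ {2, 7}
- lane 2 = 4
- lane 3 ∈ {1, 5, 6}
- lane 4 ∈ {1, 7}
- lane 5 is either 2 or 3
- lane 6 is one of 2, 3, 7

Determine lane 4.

lane 2's domain is down to {4}, so lane 2 = 4.
The 3 variables lane 1, lane 5, lane 6 are confined to {2, 3, 7}, which locks those values in; drop them from lane 4.
So lane 4 = 1.

1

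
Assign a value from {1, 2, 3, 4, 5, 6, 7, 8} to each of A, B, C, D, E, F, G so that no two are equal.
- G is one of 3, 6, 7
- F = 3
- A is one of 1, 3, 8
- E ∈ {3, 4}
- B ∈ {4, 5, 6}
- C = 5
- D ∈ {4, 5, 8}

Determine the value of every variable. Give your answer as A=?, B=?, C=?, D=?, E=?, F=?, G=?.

C has just one choice, so C = 5. So B, D can't be 5.
That leaves F = 3. Strike 3 from A, E, G.
E has just one choice, so E = 4. Remove 4 from B, D.
B's domain is down to {6}, so B = 6. So G can't be 6.
That leaves D = 8. Remove 8 from A.
That leaves G = 7.
A's domain is down to {1}, so A = 1.

A=1, B=6, C=5, D=8, E=4, F=3, G=7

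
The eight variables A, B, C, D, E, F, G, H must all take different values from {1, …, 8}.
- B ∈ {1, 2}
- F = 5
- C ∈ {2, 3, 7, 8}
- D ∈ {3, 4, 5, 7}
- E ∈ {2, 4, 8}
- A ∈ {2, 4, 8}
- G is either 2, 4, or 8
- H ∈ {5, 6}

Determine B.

F's domain is down to {5}, so F = 5. Eliminate 5 elsewhere: D, H.
That leaves H = 6.
Among the 6 still-open variables, 1 fits only B (and all 6 values in {1, 2, 3, 4, 7, 8} must be used), so B = 1.

1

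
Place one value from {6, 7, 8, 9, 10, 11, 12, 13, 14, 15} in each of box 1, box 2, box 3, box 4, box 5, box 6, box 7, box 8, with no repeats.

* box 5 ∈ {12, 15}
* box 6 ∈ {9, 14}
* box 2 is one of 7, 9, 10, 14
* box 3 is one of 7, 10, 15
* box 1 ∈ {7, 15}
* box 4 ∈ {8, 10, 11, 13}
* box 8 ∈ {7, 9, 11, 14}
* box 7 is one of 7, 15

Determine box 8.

box 1 and box 7 between them cover only {7, 15} — a naked pair. Remove those values from box 2, box 3, box 5, box 8.
box 3's domain is down to {10}, so box 3 = 10. Strike 10 from box 2, box 4.
box 5's domain is down to {12}, so box 5 = 12.
box 2 and box 6 between them cover only {9, 14} — a naked pair. Remove those values from box 8.
So box 8 = 11.

11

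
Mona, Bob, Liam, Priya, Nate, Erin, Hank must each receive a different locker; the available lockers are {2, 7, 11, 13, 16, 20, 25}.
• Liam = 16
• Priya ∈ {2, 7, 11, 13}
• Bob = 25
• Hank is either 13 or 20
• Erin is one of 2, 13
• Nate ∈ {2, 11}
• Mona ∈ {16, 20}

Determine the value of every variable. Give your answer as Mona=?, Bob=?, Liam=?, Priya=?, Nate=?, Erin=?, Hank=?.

Bob's domain is down to {25}, so Bob = 25.
That leaves Liam = 16. So Mona can't be 16.
Mona has just one choice, so Mona = 20. Strike 20 from Hank.
Hank's domain is down to {13}, so Hank = 13. So Priya, Erin can't be 13.
That leaves Erin = 2. Eliminate 2 elsewhere: Priya, Nate.
Nate has just one choice, so Nate = 11. Strike 11 from Priya.
Priya must be 7 (only option left).

Mona=20, Bob=25, Liam=16, Priya=7, Nate=11, Erin=2, Hank=13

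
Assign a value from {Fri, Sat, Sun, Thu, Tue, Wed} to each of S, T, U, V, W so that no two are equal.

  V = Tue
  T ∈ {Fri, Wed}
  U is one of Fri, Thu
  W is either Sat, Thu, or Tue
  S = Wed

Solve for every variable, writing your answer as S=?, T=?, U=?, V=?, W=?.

S=Wed, T=Fri, U=Thu, V=Tue, W=Sat

S has just one choice, so S = Wed. Eliminate Wed elsewhere: T.
T has just one choice, so T = Fri. So U can't be Fri.
U must be Thu (only option left). Strike Thu from W.
V must be Tue (only option left). Remove Tue from W.
W must be Sat (only option left).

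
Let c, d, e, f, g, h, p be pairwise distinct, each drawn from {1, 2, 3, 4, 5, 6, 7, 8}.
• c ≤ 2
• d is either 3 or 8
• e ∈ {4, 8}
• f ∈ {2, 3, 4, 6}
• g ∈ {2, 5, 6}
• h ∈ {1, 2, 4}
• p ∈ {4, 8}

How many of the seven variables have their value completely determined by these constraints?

3

Among the 7 variables, 5 fits only g (and all 7 values in {1, 2, 3, 4, 5, 6, 8} must be used), so g = 5.
Among the 6 still-open variables, 6 fits only f (and all 6 values in {1, 2, 3, 4, 6, 8} must be used), so f = 6.
Among the 5 still-open variables, 3 fits only d (and all 5 values in {1, 2, 3, 4, 8} must be used), so d = 3.
e and p share exactly the 2 values {4, 8}; by pigeonhole those values go to them, so strike 4, 8 from h.
Determined: d=3, f=6, g=5. The other variables each still have more than one consistent value. That makes 3.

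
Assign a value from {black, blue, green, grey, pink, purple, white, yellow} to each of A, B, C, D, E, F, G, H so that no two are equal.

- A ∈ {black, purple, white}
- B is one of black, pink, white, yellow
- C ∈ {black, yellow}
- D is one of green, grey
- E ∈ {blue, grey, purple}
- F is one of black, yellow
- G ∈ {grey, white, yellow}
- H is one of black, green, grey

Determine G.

white

The 8 variables together cover exactly {black, blue, green, grey, pink, purple, white, yellow} — 8 values for 8 variables — and blue appears only in E's list, so E = blue.
Among the 7 still-open variables, pink fits only B (and all 7 values in {black, green, grey, pink, purple, white, yellow} must be used), so B = pink.
Among the 6 still-open variables, purple fits only A (and all 6 values in {black, green, grey, purple, white, yellow} must be used), so A = purple.
Among the 5 still-open variables, white fits only G (and all 5 values in {black, green, grey, white, yellow} must be used), so G = white.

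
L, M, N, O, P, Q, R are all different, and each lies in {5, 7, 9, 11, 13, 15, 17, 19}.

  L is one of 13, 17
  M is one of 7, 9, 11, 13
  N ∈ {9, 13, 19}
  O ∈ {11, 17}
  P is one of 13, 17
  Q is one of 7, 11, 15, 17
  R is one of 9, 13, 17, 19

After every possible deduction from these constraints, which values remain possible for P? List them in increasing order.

13, 17

The 7 variables together cover exactly {7, 9, 11, 13, 15, 17, 19} — 7 values for 7 variables — and 15 appears only in Q's list, so Q = 15.
The 6 still-open variables draw from only 6 values {7, 9, 11, 13, 17, 19}, so each is used; only M can be 7, hence M = 7.
Among the 5 still-open variables, 11 fits only O (and all 5 values in {9, 11, 13, 17, 19} must be used), so O = 11.
L and P between them cover only {13, 17} — a naked pair. Remove those values from N, R.
No further eliminations apply; P can still be any of 13, 17.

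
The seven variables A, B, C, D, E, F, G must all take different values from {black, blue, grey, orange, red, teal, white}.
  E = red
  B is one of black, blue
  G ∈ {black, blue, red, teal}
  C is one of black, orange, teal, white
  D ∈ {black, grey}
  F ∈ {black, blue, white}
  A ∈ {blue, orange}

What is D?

grey

E must be red (only option left). Strike red from G.
The 6 still-open variables draw from only 6 values {black, blue, grey, orange, teal, white}, so each is used; only D can be grey, hence D = grey.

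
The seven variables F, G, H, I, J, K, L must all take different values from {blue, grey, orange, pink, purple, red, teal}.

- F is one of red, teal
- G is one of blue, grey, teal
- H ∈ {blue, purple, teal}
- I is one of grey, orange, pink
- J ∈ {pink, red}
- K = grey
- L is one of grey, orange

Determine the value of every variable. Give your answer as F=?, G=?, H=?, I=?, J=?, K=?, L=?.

F=teal, G=blue, H=purple, I=pink, J=red, K=grey, L=orange

K must be grey (only option left). So G, I, L can't be grey.
L has just one choice, so L = orange. Remove orange from I.
I has just one choice, so I = pink. Remove pink from J.
J has just one choice, so J = red. So F can't be red.
F must be teal (only option left). Eliminate teal elsewhere: G, H.
That leaves G = blue. So H can't be blue.
H must be purple (only option left).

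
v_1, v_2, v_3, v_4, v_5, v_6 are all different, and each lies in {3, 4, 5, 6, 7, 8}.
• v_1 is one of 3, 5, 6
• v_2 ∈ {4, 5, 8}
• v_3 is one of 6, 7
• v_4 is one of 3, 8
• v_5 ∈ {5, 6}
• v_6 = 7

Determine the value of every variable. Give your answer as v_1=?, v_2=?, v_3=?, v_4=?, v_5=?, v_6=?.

v_1=3, v_2=4, v_3=6, v_4=8, v_5=5, v_6=7

v_6 must be 7 (only option left). Eliminate 7 elsewhere: v_3.
v_3 has just one choice, so v_3 = 6. Strike 6 from v_1, v_5.
v_5 has just one choice, so v_5 = 5. Eliminate 5 elsewhere: v_1, v_2.
v_1 must be 3 (only option left). Strike 3 from v_4.
That leaves v_4 = 8. Strike 8 from v_2.
v_2's domain is down to {4}, so v_2 = 4.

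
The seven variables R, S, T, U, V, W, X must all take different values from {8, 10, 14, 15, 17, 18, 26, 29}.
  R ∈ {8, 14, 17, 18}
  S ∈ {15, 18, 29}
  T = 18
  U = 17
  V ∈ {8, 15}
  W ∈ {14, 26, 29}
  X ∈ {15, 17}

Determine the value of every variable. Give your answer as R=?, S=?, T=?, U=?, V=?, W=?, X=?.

T's domain is down to {18}, so T = 18. Eliminate 18 elsewhere: R, S.
That leaves U = 17. Eliminate 17 elsewhere: R, X.
X must be 15 (only option left). Remove 15 from S, V.
S's domain is down to {29}, so S = 29. Strike 29 from W.
That leaves V = 8. So R can't be 8.
R must be 14 (only option left). Strike 14 from W.
That leaves W = 26.

R=14, S=29, T=18, U=17, V=8, W=26, X=15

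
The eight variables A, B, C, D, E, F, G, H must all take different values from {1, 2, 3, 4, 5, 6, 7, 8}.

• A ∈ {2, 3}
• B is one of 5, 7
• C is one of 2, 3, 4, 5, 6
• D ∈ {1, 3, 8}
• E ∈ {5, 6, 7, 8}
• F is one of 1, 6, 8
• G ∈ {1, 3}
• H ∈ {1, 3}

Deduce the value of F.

6

Among the 8 variables, 4 fits only C (and all 8 values in {1, 2, 3, 4, 5, 6, 7, 8} must be used), so C = 4.
The 7 still-open variables together cover exactly {1, 2, 3, 5, 6, 7, 8} — 7 values for 7 variables — and 2 appears only in A's list, so A = 2.
G and H share exactly the 2 values {1, 3}; by pigeonhole those values go to them, so strike 1, 3 from D, F.
D has just one choice, so D = 8. Eliminate 8 elsewhere: E, F.
So F = 6.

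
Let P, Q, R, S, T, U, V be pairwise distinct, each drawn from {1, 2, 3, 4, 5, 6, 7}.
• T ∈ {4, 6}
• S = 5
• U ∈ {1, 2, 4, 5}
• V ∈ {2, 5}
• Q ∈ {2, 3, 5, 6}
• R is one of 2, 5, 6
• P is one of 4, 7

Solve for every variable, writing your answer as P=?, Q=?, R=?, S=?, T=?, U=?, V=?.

P=7, Q=3, R=6, S=5, T=4, U=1, V=2

S has just one choice, so S = 5. Strike 5 from Q, R, U, V.
V's domain is down to {2}, so V = 2. Strike 2 from Q, R, U.
R must be 6 (only option left). Strike 6 from Q, T.
T's domain is down to {4}, so T = 4. Remove 4 from P, U.
U's domain is down to {1}, so U = 1.
That leaves P = 7.
Q has just one choice, so Q = 3.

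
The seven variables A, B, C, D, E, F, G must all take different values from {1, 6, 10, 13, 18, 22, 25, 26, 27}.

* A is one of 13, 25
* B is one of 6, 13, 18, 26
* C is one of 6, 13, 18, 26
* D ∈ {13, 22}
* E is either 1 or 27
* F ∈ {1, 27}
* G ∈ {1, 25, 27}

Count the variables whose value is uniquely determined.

3

E and F between them cover only {1, 27} — a naked pair. Remove those values from G.
G's domain is down to {25}, so G = 25. Remove 25 from A.
That leaves A = 13. Strike 13 from B, C, D.
D's domain is down to {22}, so D = 22.
Determined: A=13, D=22, G=25. The other variables each still have more than one consistent value. That makes 3.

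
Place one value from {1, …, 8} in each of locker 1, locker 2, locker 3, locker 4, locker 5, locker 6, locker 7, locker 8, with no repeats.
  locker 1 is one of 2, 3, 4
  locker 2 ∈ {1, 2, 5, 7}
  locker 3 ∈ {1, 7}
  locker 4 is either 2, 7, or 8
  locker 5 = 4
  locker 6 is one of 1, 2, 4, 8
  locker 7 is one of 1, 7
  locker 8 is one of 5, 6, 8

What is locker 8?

locker 5 has just one choice, so locker 5 = 4. So locker 1, locker 6 can't be 4.
Among the 7 still-open variables, 3 fits only locker 1 (and all 7 values in {1, 2, 3, 5, 6, 7, 8} must be used), so locker 1 = 3.
Among the 6 still-open variables, 6 fits only locker 8 (and all 6 values in {1, 2, 5, 6, 7, 8} must be used), so locker 8 = 6.

6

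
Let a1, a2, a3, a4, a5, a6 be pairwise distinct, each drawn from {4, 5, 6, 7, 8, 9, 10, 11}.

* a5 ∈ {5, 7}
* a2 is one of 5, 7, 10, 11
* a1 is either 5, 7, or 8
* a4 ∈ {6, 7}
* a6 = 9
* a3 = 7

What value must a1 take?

8

a3 has just one choice, so a3 = 7. So a1, a2, a4, a5 can't be 7.
a4 has just one choice, so a4 = 6.
a5 must be 5 (only option left). Remove 5 from a1, a2.
So a1 = 8.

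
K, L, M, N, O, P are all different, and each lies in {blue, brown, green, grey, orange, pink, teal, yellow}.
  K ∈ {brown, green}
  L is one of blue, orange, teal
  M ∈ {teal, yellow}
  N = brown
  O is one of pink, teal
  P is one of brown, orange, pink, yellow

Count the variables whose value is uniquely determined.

N's domain is down to {brown}, so N = brown. Strike brown from K, P.
That leaves K = green.
Determined: K=green, N=brown. The other variables each still have more than one consistent value. That makes 2.

2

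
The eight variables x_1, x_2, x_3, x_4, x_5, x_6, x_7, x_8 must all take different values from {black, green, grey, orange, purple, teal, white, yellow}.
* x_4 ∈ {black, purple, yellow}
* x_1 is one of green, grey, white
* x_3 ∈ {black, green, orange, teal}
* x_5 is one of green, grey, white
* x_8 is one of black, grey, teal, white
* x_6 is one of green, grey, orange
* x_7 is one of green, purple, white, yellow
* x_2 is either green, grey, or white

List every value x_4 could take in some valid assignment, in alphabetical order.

The 3 variables x_1, x_2, x_5 are confined to {green, grey, white}, which locks those values in; drop them from x_3, x_6, x_7, x_8.
That leaves x_6 = orange. Remove orange from x_3.
The 2 variables x_3 and x_8 are confined to {black, teal}, which locks those values in; drop them from x_4.
No further eliminations apply; x_4 can still be any of purple, yellow.

purple, yellow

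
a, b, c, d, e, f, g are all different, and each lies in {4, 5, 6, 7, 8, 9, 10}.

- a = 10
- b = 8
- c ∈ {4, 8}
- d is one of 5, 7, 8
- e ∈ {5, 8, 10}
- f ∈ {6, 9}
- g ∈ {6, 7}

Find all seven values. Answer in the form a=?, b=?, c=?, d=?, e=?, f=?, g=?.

a must be 10 (only option left). Remove 10 from e.
b's domain is down to {8}, so b = 8. Strike 8 from c, d, e.
c must be 4 (only option left).
e must be 5 (only option left). Strike 5 from d.
d must be 7 (only option left). Eliminate 7 elsewhere: g.
That leaves g = 6. Eliminate 6 elsewhere: f.
f has just one choice, so f = 9.

a=10, b=8, c=4, d=7, e=5, f=9, g=6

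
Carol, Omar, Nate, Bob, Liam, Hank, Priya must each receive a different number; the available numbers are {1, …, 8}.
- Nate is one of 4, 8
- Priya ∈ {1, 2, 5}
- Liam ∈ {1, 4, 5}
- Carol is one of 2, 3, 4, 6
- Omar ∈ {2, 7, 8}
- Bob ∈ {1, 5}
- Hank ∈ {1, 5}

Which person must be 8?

Nate

The 2 variables Bob and Hank are confined to {1, 5}, which locks those values in; drop them from Liam, Priya.
That leaves Liam = 4. Eliminate 4 elsewhere: Carol, Nate.
So 8 goes to Nate.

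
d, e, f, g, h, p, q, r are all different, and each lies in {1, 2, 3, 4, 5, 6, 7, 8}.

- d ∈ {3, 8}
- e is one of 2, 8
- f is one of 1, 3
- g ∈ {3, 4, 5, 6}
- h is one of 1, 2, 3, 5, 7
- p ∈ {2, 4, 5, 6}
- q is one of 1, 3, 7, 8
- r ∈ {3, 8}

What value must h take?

5

The 2 variables d and r are confined to {3, 8}, which locks those values in; drop them from e, f, g, h, q.
e has just one choice, so e = 2. So h, p can't be 2.
That leaves f = 1. Strike 1 from h, q.
That leaves q = 7. So h can't be 7.
So h = 5.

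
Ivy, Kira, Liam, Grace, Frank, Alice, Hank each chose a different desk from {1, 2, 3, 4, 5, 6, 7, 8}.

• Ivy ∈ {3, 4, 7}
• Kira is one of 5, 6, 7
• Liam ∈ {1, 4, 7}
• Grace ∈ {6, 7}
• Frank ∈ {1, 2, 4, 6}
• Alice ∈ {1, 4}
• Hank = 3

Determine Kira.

Hank must be 3 (only option left). Strike 3 from Ivy.
The 6 still-open variables draw from only 6 values {1, 2, 4, 5, 6, 7}, so each is used; only Frank can be 2, hence Frank = 2.
The 5 still-open variables together cover exactly {1, 4, 5, 6, 7} — 5 values for 5 variables — and 5 appears only in Kira's list, so Kira = 5.

5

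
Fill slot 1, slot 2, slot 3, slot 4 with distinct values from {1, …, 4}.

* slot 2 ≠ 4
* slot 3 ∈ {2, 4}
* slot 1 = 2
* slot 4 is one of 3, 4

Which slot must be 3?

slot 4

slot 1's domain is down to {2}, so slot 1 = 2. Eliminate 2 elsewhere: slot 2, slot 3.
slot 3 has just one choice, so slot 3 = 4. Remove 4 from slot 4.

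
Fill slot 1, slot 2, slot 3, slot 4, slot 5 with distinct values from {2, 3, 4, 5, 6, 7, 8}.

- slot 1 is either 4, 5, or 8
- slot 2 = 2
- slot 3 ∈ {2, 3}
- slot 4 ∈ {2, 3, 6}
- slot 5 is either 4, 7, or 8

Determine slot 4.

6

slot 2 has just one choice, so slot 2 = 2. Eliminate 2 elsewhere: slot 3, slot 4.
That leaves slot 3 = 3. Remove 3 from slot 4.
So slot 4 = 6.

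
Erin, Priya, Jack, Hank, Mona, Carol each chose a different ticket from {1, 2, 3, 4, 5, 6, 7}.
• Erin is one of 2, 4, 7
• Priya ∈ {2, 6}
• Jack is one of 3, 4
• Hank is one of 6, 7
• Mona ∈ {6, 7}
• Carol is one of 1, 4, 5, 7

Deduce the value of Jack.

3

Hank and Mona between them cover only {6, 7} — a naked pair. Remove those values from Erin, Priya, Carol.
Priya must be 2 (only option left). So Erin can't be 2.
Erin's domain is down to {4}, so Erin = 4. Eliminate 4 elsewhere: Jack, Carol.
So Jack = 3.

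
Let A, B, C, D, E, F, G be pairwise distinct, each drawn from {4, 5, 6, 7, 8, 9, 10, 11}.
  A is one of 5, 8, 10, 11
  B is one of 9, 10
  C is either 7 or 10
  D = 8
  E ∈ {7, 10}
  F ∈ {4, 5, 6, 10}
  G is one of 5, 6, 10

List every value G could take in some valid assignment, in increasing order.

5, 6

D has just one choice, so D = 8. Remove 8 from A.
C and E share exactly the 2 values {7, 10}; by pigeonhole those values go to them, so strike 7, 10 from A, B, F, G.
B has just one choice, so B = 9.
No further eliminations apply; G can still be any of 5, 6.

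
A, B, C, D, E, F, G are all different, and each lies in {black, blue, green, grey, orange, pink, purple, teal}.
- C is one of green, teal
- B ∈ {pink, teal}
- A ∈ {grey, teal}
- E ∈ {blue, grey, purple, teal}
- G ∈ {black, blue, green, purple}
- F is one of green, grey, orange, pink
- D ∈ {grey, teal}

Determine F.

orange

A and D between them cover only {grey, teal} — a naked pair. Remove those values from B, C, E, F.
B must be pink (only option left). Remove pink from F.
C must be green (only option left). Remove green from F, G.
So F = orange.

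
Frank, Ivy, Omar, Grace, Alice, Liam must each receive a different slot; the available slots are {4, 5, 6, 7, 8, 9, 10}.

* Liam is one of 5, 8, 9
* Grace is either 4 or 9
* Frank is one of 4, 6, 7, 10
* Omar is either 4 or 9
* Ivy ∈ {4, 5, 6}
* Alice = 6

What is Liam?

Alice must be 6 (only option left). Eliminate 6 elsewhere: Frank, Ivy.
Omar and Grace between them cover only {4, 9} — a naked pair. Remove those values from Frank, Ivy, Liam.
Ivy's domain is down to {5}, so Ivy = 5. Eliminate 5 elsewhere: Liam.
So Liam = 8.

8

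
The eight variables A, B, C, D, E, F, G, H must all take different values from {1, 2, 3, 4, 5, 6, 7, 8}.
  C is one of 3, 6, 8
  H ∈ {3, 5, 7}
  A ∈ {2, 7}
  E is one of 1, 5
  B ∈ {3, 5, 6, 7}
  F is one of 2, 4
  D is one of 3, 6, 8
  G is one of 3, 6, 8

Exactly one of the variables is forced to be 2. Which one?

The 8 variables together cover exactly {1, 2, 3, 4, 5, 6, 7, 8} — 8 values for 8 variables — and 1 appears only in E's list, so E = 1.
Among the 7 still-open variables, 4 fits only F (and all 7 values in {2, 3, 4, 5, 6, 7, 8} must be used), so F = 4.
The 6 still-open variables together cover exactly {2, 3, 5, 6, 7, 8} — 6 values for 6 variables — and 2 appears only in A's list, so A = 2.

A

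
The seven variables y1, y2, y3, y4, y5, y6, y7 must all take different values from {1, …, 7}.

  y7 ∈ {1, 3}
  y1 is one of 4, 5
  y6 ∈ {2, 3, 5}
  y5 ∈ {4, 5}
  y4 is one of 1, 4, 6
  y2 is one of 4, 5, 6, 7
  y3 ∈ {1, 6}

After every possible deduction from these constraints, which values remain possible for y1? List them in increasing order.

The 7 variables together cover exactly {1, 2, 3, 4, 5, 6, 7} — 7 values for 7 variables — and 2 appears only in y6's list, so y6 = 2.
The 6 still-open variables draw from only 6 values {1, 3, 4, 5, 6, 7}, so each is used; only y7 can be 3, hence y7 = 3.
Among the 5 still-open variables, 7 fits only y2 (and all 5 values in {1, 4, 5, 6, 7} must be used), so y2 = 7.
y1 and y5 share exactly the 2 values {4, 5}; by pigeonhole those values go to them, so strike 4, 5 from y4.
No further eliminations apply; y1 can still be any of 4, 5.

4, 5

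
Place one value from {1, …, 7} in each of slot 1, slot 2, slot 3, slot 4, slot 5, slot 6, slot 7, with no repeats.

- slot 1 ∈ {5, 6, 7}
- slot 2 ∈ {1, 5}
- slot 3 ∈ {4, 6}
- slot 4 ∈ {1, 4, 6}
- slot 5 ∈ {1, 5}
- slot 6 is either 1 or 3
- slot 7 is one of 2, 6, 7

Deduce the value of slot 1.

Among the 7 variables, 2 fits only slot 7 (and all 7 values in {1, 2, 3, 4, 5, 6, 7} must be used), so slot 7 = 2.
The 6 still-open variables together cover exactly {1, 3, 4, 5, 6, 7} — 6 values for 6 variables — and 3 appears only in slot 6's list, so slot 6 = 3.
The 5 still-open variables draw from only 5 values {1, 4, 5, 6, 7}, so each is used; only slot 1 can be 7, hence slot 1 = 7.

7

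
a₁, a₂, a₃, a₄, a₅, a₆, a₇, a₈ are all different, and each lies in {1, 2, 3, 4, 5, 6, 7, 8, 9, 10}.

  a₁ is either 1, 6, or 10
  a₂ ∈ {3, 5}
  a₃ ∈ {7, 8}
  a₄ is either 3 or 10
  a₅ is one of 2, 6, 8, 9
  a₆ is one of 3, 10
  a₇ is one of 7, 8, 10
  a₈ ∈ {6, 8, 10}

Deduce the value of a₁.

1

The 2 variables a₄ and a₆ are confined to {3, 10}, which locks those values in; drop them from a₁, a₂, a₇, a₈.
a₂ must be 5 (only option left).
a₃ and a₇ share exactly the 2 values {7, 8}; by pigeonhole those values go to them, so strike 7, 8 from a₅, a₈.
a₈'s domain is down to {6}, so a₈ = 6. Strike 6 from a₁, a₅.
So a₁ = 1.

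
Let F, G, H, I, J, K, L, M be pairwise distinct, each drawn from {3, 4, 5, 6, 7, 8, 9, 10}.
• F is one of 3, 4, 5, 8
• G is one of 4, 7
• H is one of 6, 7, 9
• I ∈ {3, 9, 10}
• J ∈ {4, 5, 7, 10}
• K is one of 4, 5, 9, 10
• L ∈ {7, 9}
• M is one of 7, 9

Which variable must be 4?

G

The 8 variables together cover exactly {3, 4, 5, 6, 7, 8, 9, 10} — 8 values for 8 variables — and 6 appears only in H's list, so H = 6.
Among the 7 still-open variables, 8 fits only F (and all 7 values in {3, 4, 5, 7, 8, 9, 10} must be used), so F = 8.
The 6 still-open variables draw from only 6 values {3, 4, 5, 7, 9, 10}, so each is used; only I can be 3, hence I = 3.
L and M between them cover only {7, 9} — a naked pair. Remove those values from G, J, K.
So 4 goes to G.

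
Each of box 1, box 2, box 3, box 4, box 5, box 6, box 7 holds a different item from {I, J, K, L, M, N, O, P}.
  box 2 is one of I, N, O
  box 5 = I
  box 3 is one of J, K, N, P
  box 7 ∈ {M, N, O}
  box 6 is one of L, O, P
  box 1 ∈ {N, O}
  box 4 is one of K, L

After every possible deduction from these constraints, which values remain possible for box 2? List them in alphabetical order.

N, O

box 5's domain is down to {I}, so box 5 = I. So box 2 can't be I.
The 2 variables box 1 and box 2 are confined to {N, O}, which locks those values in; drop them from box 3, box 6, box 7.
That leaves box 7 = M.
No further eliminations apply; box 2 can still be any of N, O.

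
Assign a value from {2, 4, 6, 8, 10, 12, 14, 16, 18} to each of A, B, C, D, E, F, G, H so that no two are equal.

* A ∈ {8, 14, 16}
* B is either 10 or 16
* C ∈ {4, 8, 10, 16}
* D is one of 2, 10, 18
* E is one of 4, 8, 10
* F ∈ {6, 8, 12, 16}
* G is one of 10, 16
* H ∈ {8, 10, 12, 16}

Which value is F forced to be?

B and G between them cover only {10, 16} — a naked pair. Remove those values from A, C, D, E, F, H.
The 2 variables C and E are confined to {4, 8}, which locks those values in; drop them from A, F, H.
A must be 14 (only option left).
H must be 12 (only option left). Strike 12 from F.
So F = 6.

6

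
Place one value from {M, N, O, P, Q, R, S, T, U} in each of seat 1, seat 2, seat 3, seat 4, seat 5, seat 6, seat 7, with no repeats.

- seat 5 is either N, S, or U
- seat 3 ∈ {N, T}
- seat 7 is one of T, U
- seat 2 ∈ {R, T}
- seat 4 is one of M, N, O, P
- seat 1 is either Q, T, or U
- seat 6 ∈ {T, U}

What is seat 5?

S

The 2 variables seat 6 and seat 7 are confined to {T, U}, which locks those values in; drop them from seat 1, seat 2, seat 3, seat 5.
seat 1 must be Q (only option left).
That leaves seat 2 = R.
seat 3 has just one choice, so seat 3 = N. So seat 4, seat 5 can't be N.
So seat 5 = S.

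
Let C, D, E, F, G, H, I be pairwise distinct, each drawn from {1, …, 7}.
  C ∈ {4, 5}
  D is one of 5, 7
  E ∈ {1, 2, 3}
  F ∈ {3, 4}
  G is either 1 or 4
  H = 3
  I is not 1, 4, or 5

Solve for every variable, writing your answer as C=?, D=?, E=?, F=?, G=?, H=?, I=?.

H's domain is down to {3}, so H = 3. Remove 3 from E, F, I.
F must be 4 (only option left). Eliminate 4 elsewhere: C, G.
G must be 1 (only option left). So E can't be 1.
C must be 5 (only option left). Eliminate 5 elsewhere: D.
That leaves D = 7. Strike 7 from I.
E has just one choice, so E = 2. Remove 2 from I.
I has just one choice, so I = 6.

C=5, D=7, E=2, F=4, G=1, H=3, I=6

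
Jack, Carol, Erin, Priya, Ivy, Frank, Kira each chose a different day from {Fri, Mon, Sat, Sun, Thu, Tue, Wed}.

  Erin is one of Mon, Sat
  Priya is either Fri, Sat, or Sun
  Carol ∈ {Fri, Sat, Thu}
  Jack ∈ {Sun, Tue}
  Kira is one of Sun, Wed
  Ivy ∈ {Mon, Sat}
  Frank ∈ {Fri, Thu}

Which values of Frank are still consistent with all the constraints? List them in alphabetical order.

Fri, Thu

Among the 7 variables, Tue fits only Jack (and all 7 values in {Fri, Mon, Sat, Sun, Thu, Tue, Wed} must be used), so Jack = Tue.
The 6 still-open variables draw from only 6 values {Fri, Mon, Sat, Sun, Thu, Wed}, so each is used; only Kira can be Wed, hence Kira = Wed.
Among the 5 still-open variables, Sun fits only Priya (and all 5 values in {Fri, Mon, Sat, Sun, Thu} must be used), so Priya = Sun.
Erin and Ivy between them cover only {Mon, Sat} — a naked pair. Remove those values from Carol.
No further eliminations apply; Frank can still be any of Fri, Thu.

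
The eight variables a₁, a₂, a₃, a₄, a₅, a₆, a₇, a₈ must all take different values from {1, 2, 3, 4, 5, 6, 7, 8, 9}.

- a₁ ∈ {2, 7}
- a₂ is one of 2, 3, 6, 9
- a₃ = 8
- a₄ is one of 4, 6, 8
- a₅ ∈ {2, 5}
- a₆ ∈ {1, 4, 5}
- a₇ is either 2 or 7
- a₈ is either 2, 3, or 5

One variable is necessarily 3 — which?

a₃ must be 8 (only option left). Strike 8 from a₄.
a₁ and a₇ between them cover only {2, 7} — a naked pair. Remove those values from a₂, a₅, a₈.
a₅ has just one choice, so a₅ = 5. Eliminate 5 elsewhere: a₆, a₈.
So 3 goes to a₈.

a₈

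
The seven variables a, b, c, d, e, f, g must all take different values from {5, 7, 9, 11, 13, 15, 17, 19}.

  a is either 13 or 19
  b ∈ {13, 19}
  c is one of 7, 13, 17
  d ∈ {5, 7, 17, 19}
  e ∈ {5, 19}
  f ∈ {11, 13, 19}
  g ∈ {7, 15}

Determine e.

5

The 7 variables draw from only 7 values {5, 7, 11, 13, 15, 17, 19}, so each is used; only f can be 11, hence f = 11.
The 6 still-open variables together cover exactly {5, 7, 13, 15, 17, 19} — 6 values for 6 variables — and 15 appears only in g's list, so g = 15.
a and b share exactly the 2 values {13, 19}; by pigeonhole those values go to them, so strike 13, 19 from c, d, e.
So e = 5.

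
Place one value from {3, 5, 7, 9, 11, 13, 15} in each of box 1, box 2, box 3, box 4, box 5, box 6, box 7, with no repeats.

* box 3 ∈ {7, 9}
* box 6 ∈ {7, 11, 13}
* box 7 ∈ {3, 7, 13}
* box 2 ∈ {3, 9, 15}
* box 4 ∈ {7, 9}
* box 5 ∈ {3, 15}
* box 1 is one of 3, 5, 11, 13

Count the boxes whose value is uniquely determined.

The 7 variables together cover exactly {3, 5, 7, 9, 11, 13, 15} — 7 values for 7 variables — and 5 appears only in box 1's list, so box 1 = 5.
The 6 still-open variables together cover exactly {3, 7, 9, 11, 13, 15} — 6 values for 6 variables — and 11 appears only in box 6's list, so box 6 = 11.
The 5 still-open variables together cover exactly {3, 7, 9, 13, 15} — 5 values for 5 variables — and 13 appears only in box 7's list, so box 7 = 13.
box 3 and box 4 share exactly the 2 values {7, 9}; by pigeonhole those values go to them, so strike 7, 9 from box 2.
Determined: box 1=5, box 6=11, box 7=13. The other boxes each still have more than one consistent value. That makes 3.

3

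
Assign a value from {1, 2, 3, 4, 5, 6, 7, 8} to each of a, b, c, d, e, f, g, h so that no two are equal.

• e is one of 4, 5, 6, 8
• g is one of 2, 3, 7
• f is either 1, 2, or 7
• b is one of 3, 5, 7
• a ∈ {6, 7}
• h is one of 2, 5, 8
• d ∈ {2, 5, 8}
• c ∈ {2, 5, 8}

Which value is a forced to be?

6

The 8 variables draw from only 8 values {1, 2, 3, 4, 5, 6, 7, 8}, so each is used; only f can be 1, hence f = 1.
The 7 still-open variables draw from only 7 values {2, 3, 4, 5, 6, 7, 8}, so each is used; only e can be 4, hence e = 4.
The 6 still-open variables draw from only 6 values {2, 3, 5, 6, 7, 8}, so each is used; only a can be 6, hence a = 6.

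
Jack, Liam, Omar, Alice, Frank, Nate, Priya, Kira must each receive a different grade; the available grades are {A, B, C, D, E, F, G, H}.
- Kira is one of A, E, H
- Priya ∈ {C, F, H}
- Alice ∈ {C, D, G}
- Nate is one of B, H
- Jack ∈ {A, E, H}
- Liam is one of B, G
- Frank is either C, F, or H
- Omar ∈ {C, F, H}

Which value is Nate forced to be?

The 8 variables together cover exactly {A, B, C, D, E, F, G, H} — 8 values for 8 variables — and D appears only in Alice's list, so Alice = D.
The 7 still-open variables together cover exactly {A, B, C, E, F, G, H} — 7 values for 7 variables — and G appears only in Liam's list, so Liam = G.
The 6 still-open variables draw from only 6 values {A, B, C, E, F, H}, so each is used; only Nate can be B, hence Nate = B.

B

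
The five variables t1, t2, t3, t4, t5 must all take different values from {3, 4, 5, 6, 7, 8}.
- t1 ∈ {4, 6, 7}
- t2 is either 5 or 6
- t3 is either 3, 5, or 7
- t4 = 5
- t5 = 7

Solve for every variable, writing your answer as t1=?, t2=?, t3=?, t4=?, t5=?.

t4 must be 5 (only option left). Eliminate 5 elsewhere: t2, t3.
That leaves t5 = 7. Remove 7 from t1, t3.
That leaves t2 = 6. Strike 6 from t1.
t3 must be 3 (only option left).
t1 has just one choice, so t1 = 4.

t1=4, t2=6, t3=3, t4=5, t5=7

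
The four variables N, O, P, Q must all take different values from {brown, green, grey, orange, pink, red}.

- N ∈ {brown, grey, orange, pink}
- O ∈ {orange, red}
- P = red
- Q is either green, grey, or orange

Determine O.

orange

P's domain is down to {red}, so P = red. Eliminate red elsewhere: O.
So O = orange.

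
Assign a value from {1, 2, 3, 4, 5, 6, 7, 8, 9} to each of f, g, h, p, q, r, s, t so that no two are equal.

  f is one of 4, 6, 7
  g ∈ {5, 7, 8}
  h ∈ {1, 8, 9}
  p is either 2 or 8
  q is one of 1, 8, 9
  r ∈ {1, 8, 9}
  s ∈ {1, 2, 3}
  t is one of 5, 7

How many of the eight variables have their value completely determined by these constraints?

2

The 3 variables h, q, r are confined to {1, 8, 9}, which locks those values in; drop them from g, p, s.
p must be 2 (only option left). Eliminate 2 elsewhere: s.
s has just one choice, so s = 3.
g and t share exactly the 2 values {5, 7}; by pigeonhole those values go to them, so strike 5, 7 from f.
Determined: p=2, s=3. The other variables each still have more than one consistent value. That makes 2.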